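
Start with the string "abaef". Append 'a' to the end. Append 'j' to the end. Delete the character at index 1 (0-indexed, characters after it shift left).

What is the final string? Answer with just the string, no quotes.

Applying each edit step by step:
Start: "abaef"
Op 1 (append 'a'): "abaef" -> "abaefa"
Op 2 (append 'j'): "abaefa" -> "abaefaj"
Op 3 (delete idx 1 = 'b'): "abaefaj" -> "aaefaj"

Answer: aaefaj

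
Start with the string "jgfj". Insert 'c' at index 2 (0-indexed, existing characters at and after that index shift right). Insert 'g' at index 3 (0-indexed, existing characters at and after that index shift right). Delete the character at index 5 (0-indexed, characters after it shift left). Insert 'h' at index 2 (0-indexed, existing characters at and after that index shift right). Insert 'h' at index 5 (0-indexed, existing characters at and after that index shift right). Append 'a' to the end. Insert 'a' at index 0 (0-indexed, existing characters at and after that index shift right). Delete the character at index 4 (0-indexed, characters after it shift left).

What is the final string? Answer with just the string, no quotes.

Answer: ajghghfa

Derivation:
Applying each edit step by step:
Start: "jgfj"
Op 1 (insert 'c' at idx 2): "jgfj" -> "jgcfj"
Op 2 (insert 'g' at idx 3): "jgcfj" -> "jgcgfj"
Op 3 (delete idx 5 = 'j'): "jgcgfj" -> "jgcgf"
Op 4 (insert 'h' at idx 2): "jgcgf" -> "jghcgf"
Op 5 (insert 'h' at idx 5): "jghcgf" -> "jghcghf"
Op 6 (append 'a'): "jghcghf" -> "jghcghfa"
Op 7 (insert 'a' at idx 0): "jghcghfa" -> "ajghcghfa"
Op 8 (delete idx 4 = 'c'): "ajghcghfa" -> "ajghghfa"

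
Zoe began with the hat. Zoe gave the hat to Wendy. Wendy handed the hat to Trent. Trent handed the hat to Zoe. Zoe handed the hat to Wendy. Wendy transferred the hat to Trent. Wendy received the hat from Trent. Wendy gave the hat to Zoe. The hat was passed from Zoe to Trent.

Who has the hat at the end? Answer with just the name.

Tracking the hat through each event:
Start: Zoe has the hat.
After event 1: Wendy has the hat.
After event 2: Trent has the hat.
After event 3: Zoe has the hat.
After event 4: Wendy has the hat.
After event 5: Trent has the hat.
After event 6: Wendy has the hat.
After event 7: Zoe has the hat.
After event 8: Trent has the hat.

Answer: Trent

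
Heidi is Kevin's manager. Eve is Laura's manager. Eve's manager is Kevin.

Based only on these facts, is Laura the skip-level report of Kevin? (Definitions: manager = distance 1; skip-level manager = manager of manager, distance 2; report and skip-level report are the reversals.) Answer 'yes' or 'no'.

Answer: yes

Derivation:
Reconstructing the manager chain from the given facts:
  Heidi -> Kevin -> Eve -> Laura
(each arrow means 'manager of the next')
Positions in the chain (0 = top):
  position of Heidi: 0
  position of Kevin: 1
  position of Eve: 2
  position of Laura: 3

Laura is at position 3, Kevin is at position 1; signed distance (j - i) = -2.
'skip-level report' requires j - i = -2. Actual distance is -2, so the relation HOLDS.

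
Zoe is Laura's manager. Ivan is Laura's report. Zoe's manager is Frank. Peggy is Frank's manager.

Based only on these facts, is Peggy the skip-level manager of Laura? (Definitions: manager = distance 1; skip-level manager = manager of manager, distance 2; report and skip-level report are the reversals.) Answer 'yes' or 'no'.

Answer: no

Derivation:
Reconstructing the manager chain from the given facts:
  Peggy -> Frank -> Zoe -> Laura -> Ivan
(each arrow means 'manager of the next')
Positions in the chain (0 = top):
  position of Peggy: 0
  position of Frank: 1
  position of Zoe: 2
  position of Laura: 3
  position of Ivan: 4

Peggy is at position 0, Laura is at position 3; signed distance (j - i) = 3.
'skip-level manager' requires j - i = 2. Actual distance is 3, so the relation does NOT hold.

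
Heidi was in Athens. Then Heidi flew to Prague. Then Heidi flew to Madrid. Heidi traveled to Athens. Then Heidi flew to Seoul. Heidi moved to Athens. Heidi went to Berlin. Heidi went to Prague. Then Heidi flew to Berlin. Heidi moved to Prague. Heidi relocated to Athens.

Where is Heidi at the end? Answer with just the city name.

Answer: Athens

Derivation:
Tracking Heidi's location:
Start: Heidi is in Athens.
After move 1: Athens -> Prague. Heidi is in Prague.
After move 2: Prague -> Madrid. Heidi is in Madrid.
After move 3: Madrid -> Athens. Heidi is in Athens.
After move 4: Athens -> Seoul. Heidi is in Seoul.
After move 5: Seoul -> Athens. Heidi is in Athens.
After move 6: Athens -> Berlin. Heidi is in Berlin.
After move 7: Berlin -> Prague. Heidi is in Prague.
After move 8: Prague -> Berlin. Heidi is in Berlin.
After move 9: Berlin -> Prague. Heidi is in Prague.
After move 10: Prague -> Athens. Heidi is in Athens.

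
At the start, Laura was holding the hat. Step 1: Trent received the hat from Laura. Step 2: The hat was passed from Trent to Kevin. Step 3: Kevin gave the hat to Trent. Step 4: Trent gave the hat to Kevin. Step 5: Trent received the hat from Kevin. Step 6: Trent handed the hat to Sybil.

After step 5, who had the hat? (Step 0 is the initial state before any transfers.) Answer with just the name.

Answer: Trent

Derivation:
Tracking the hat holder through step 5:
After step 0 (start): Laura
After step 1: Trent
After step 2: Kevin
After step 3: Trent
After step 4: Kevin
After step 5: Trent

At step 5, the holder is Trent.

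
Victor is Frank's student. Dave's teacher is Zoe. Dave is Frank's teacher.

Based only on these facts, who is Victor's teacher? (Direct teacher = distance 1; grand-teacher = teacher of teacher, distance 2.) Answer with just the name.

Answer: Frank

Derivation:
Reconstructing the teacher chain from the given facts:
  Zoe -> Dave -> Frank -> Victor
(each arrow means 'teacher of the next')
Positions in the chain (0 = top):
  position of Zoe: 0
  position of Dave: 1
  position of Frank: 2
  position of Victor: 3

Victor is at position 3; the teacher is 1 step up the chain, i.e. position 2: Frank.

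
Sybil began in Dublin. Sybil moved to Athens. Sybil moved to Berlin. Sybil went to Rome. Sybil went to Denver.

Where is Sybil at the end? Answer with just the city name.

Tracking Sybil's location:
Start: Sybil is in Dublin.
After move 1: Dublin -> Athens. Sybil is in Athens.
After move 2: Athens -> Berlin. Sybil is in Berlin.
After move 3: Berlin -> Rome. Sybil is in Rome.
After move 4: Rome -> Denver. Sybil is in Denver.

Answer: Denver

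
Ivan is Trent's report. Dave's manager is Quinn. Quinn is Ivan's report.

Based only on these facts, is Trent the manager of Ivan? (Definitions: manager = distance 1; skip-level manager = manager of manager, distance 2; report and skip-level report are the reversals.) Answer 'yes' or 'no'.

Answer: yes

Derivation:
Reconstructing the manager chain from the given facts:
  Trent -> Ivan -> Quinn -> Dave
(each arrow means 'manager of the next')
Positions in the chain (0 = top):
  position of Trent: 0
  position of Ivan: 1
  position of Quinn: 2
  position of Dave: 3

Trent is at position 0, Ivan is at position 1; signed distance (j - i) = 1.
'manager' requires j - i = 1. Actual distance is 1, so the relation HOLDS.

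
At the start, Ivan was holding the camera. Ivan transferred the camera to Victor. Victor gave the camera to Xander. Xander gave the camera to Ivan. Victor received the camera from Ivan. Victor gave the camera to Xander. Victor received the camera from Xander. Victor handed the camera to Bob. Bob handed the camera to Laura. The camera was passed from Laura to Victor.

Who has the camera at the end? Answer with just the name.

Answer: Victor

Derivation:
Tracking the camera through each event:
Start: Ivan has the camera.
After event 1: Victor has the camera.
After event 2: Xander has the camera.
After event 3: Ivan has the camera.
After event 4: Victor has the camera.
After event 5: Xander has the camera.
After event 6: Victor has the camera.
After event 7: Bob has the camera.
After event 8: Laura has the camera.
After event 9: Victor has the camera.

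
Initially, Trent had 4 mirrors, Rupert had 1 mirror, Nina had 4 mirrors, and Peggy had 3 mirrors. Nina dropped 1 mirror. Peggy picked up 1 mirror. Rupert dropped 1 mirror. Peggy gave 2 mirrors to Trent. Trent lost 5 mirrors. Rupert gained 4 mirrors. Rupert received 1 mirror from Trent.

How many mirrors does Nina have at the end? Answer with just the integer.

Answer: 3

Derivation:
Tracking counts step by step:
Start: Trent=4, Rupert=1, Nina=4, Peggy=3
Event 1 (Nina -1): Nina: 4 -> 3. State: Trent=4, Rupert=1, Nina=3, Peggy=3
Event 2 (Peggy +1): Peggy: 3 -> 4. State: Trent=4, Rupert=1, Nina=3, Peggy=4
Event 3 (Rupert -1): Rupert: 1 -> 0. State: Trent=4, Rupert=0, Nina=3, Peggy=4
Event 4 (Peggy -> Trent, 2): Peggy: 4 -> 2, Trent: 4 -> 6. State: Trent=6, Rupert=0, Nina=3, Peggy=2
Event 5 (Trent -5): Trent: 6 -> 1. State: Trent=1, Rupert=0, Nina=3, Peggy=2
Event 6 (Rupert +4): Rupert: 0 -> 4. State: Trent=1, Rupert=4, Nina=3, Peggy=2
Event 7 (Trent -> Rupert, 1): Trent: 1 -> 0, Rupert: 4 -> 5. State: Trent=0, Rupert=5, Nina=3, Peggy=2

Nina's final count: 3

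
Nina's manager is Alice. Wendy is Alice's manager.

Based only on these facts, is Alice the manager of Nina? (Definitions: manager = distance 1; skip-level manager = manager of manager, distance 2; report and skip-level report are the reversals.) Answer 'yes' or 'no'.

Reconstructing the manager chain from the given facts:
  Wendy -> Alice -> Nina
(each arrow means 'manager of the next')
Positions in the chain (0 = top):
  position of Wendy: 0
  position of Alice: 1
  position of Nina: 2

Alice is at position 1, Nina is at position 2; signed distance (j - i) = 1.
'manager' requires j - i = 1. Actual distance is 1, so the relation HOLDS.

Answer: yes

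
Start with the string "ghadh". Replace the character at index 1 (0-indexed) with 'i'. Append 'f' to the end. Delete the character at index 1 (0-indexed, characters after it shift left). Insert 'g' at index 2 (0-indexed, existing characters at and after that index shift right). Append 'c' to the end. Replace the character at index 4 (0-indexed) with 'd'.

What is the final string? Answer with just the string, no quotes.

Answer: gagddfc

Derivation:
Applying each edit step by step:
Start: "ghadh"
Op 1 (replace idx 1: 'h' -> 'i'): "ghadh" -> "giadh"
Op 2 (append 'f'): "giadh" -> "giadhf"
Op 3 (delete idx 1 = 'i'): "giadhf" -> "gadhf"
Op 4 (insert 'g' at idx 2): "gadhf" -> "gagdhf"
Op 5 (append 'c'): "gagdhf" -> "gagdhfc"
Op 6 (replace idx 4: 'h' -> 'd'): "gagdhfc" -> "gagddfc"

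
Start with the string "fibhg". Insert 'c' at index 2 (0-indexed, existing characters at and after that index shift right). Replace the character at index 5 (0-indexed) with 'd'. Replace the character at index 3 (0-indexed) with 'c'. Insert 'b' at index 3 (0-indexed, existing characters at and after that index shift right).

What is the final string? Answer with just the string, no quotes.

Applying each edit step by step:
Start: "fibhg"
Op 1 (insert 'c' at idx 2): "fibhg" -> "ficbhg"
Op 2 (replace idx 5: 'g' -> 'd'): "ficbhg" -> "ficbhd"
Op 3 (replace idx 3: 'b' -> 'c'): "ficbhd" -> "ficchd"
Op 4 (insert 'b' at idx 3): "ficchd" -> "ficbchd"

Answer: ficbchd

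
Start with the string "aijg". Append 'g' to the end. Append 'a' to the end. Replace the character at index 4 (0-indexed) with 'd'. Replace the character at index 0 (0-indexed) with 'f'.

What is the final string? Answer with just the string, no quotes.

Answer: fijgda

Derivation:
Applying each edit step by step:
Start: "aijg"
Op 1 (append 'g'): "aijg" -> "aijgg"
Op 2 (append 'a'): "aijgg" -> "aijgga"
Op 3 (replace idx 4: 'g' -> 'd'): "aijgga" -> "aijgda"
Op 4 (replace idx 0: 'a' -> 'f'): "aijgda" -> "fijgda"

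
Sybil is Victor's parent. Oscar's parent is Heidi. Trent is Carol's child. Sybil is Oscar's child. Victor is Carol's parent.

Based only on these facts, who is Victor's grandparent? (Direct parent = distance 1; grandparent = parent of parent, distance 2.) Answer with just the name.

Answer: Oscar

Derivation:
Reconstructing the parent chain from the given facts:
  Heidi -> Oscar -> Sybil -> Victor -> Carol -> Trent
(each arrow means 'parent of the next')
Positions in the chain (0 = top):
  position of Heidi: 0
  position of Oscar: 1
  position of Sybil: 2
  position of Victor: 3
  position of Carol: 4
  position of Trent: 5

Victor is at position 3; the grandparent is 2 steps up the chain, i.e. position 1: Oscar.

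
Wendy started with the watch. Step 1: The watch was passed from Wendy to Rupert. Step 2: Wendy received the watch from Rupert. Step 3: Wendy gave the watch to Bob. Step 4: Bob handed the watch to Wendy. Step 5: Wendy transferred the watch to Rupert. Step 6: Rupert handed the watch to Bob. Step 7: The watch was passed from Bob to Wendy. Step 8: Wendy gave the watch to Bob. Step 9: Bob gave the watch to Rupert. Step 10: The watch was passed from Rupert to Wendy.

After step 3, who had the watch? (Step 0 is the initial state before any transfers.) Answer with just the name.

Tracking the watch holder through step 3:
After step 0 (start): Wendy
After step 1: Rupert
After step 2: Wendy
After step 3: Bob

At step 3, the holder is Bob.

Answer: Bob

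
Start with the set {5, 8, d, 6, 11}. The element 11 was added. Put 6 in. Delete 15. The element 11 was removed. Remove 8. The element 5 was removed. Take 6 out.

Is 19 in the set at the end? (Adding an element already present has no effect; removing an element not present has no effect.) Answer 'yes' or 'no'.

Answer: no

Derivation:
Tracking the set through each operation:
Start: {11, 5, 6, 8, d}
Event 1 (add 11): already present, no change. Set: {11, 5, 6, 8, d}
Event 2 (add 6): already present, no change. Set: {11, 5, 6, 8, d}
Event 3 (remove 15): not present, no change. Set: {11, 5, 6, 8, d}
Event 4 (remove 11): removed. Set: {5, 6, 8, d}
Event 5 (remove 8): removed. Set: {5, 6, d}
Event 6 (remove 5): removed. Set: {6, d}
Event 7 (remove 6): removed. Set: {d}

Final set: {d} (size 1)
19 is NOT in the final set.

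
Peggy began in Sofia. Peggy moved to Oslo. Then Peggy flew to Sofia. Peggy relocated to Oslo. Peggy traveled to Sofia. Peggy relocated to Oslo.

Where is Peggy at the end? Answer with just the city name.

Tracking Peggy's location:
Start: Peggy is in Sofia.
After move 1: Sofia -> Oslo. Peggy is in Oslo.
After move 2: Oslo -> Sofia. Peggy is in Sofia.
After move 3: Sofia -> Oslo. Peggy is in Oslo.
After move 4: Oslo -> Sofia. Peggy is in Sofia.
After move 5: Sofia -> Oslo. Peggy is in Oslo.

Answer: Oslo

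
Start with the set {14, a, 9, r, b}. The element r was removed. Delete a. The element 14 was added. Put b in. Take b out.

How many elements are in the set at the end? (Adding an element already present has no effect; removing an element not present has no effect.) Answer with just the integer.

Answer: 2

Derivation:
Tracking the set through each operation:
Start: {14, 9, a, b, r}
Event 1 (remove r): removed. Set: {14, 9, a, b}
Event 2 (remove a): removed. Set: {14, 9, b}
Event 3 (add 14): already present, no change. Set: {14, 9, b}
Event 4 (add b): already present, no change. Set: {14, 9, b}
Event 5 (remove b): removed. Set: {14, 9}

Final set: {14, 9} (size 2)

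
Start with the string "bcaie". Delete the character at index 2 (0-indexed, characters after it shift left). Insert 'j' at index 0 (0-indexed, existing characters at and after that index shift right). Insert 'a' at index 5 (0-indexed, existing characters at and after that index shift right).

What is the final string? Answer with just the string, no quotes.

Applying each edit step by step:
Start: "bcaie"
Op 1 (delete idx 2 = 'a'): "bcaie" -> "bcie"
Op 2 (insert 'j' at idx 0): "bcie" -> "jbcie"
Op 3 (insert 'a' at idx 5): "jbcie" -> "jbciea"

Answer: jbciea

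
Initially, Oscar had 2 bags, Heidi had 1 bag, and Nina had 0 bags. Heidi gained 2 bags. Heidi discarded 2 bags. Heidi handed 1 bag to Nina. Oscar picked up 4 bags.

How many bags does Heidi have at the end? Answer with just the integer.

Answer: 0

Derivation:
Tracking counts step by step:
Start: Oscar=2, Heidi=1, Nina=0
Event 1 (Heidi +2): Heidi: 1 -> 3. State: Oscar=2, Heidi=3, Nina=0
Event 2 (Heidi -2): Heidi: 3 -> 1. State: Oscar=2, Heidi=1, Nina=0
Event 3 (Heidi -> Nina, 1): Heidi: 1 -> 0, Nina: 0 -> 1. State: Oscar=2, Heidi=0, Nina=1
Event 4 (Oscar +4): Oscar: 2 -> 6. State: Oscar=6, Heidi=0, Nina=1

Heidi's final count: 0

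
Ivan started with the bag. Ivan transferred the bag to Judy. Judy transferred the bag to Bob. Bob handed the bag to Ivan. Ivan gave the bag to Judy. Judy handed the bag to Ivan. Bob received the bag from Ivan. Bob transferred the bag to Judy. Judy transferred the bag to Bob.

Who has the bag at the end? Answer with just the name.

Tracking the bag through each event:
Start: Ivan has the bag.
After event 1: Judy has the bag.
After event 2: Bob has the bag.
After event 3: Ivan has the bag.
After event 4: Judy has the bag.
After event 5: Ivan has the bag.
After event 6: Bob has the bag.
After event 7: Judy has the bag.
After event 8: Bob has the bag.

Answer: Bob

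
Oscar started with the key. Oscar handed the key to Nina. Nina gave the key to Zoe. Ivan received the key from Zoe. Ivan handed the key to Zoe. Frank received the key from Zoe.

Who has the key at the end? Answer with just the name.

Answer: Frank

Derivation:
Tracking the key through each event:
Start: Oscar has the key.
After event 1: Nina has the key.
After event 2: Zoe has the key.
After event 3: Ivan has the key.
After event 4: Zoe has the key.
After event 5: Frank has the key.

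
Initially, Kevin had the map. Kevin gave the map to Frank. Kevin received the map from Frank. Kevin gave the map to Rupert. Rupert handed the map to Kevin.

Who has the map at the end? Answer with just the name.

Answer: Kevin

Derivation:
Tracking the map through each event:
Start: Kevin has the map.
After event 1: Frank has the map.
After event 2: Kevin has the map.
After event 3: Rupert has the map.
After event 4: Kevin has the map.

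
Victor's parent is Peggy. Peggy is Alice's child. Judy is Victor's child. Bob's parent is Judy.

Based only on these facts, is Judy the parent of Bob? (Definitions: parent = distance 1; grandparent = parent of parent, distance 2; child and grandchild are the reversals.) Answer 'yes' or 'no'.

Reconstructing the parent chain from the given facts:
  Alice -> Peggy -> Victor -> Judy -> Bob
(each arrow means 'parent of the next')
Positions in the chain (0 = top):
  position of Alice: 0
  position of Peggy: 1
  position of Victor: 2
  position of Judy: 3
  position of Bob: 4

Judy is at position 3, Bob is at position 4; signed distance (j - i) = 1.
'parent' requires j - i = 1. Actual distance is 1, so the relation HOLDS.

Answer: yes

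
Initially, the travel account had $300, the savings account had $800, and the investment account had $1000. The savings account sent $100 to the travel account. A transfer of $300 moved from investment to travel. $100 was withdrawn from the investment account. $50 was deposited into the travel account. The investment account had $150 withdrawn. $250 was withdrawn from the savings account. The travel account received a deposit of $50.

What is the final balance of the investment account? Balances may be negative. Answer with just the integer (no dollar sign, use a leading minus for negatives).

Tracking account balances step by step:
Start: travel=300, savings=800, investment=1000
Event 1 (transfer 100 savings -> travel): savings: 800 - 100 = 700, travel: 300 + 100 = 400. Balances: travel=400, savings=700, investment=1000
Event 2 (transfer 300 investment -> travel): investment: 1000 - 300 = 700, travel: 400 + 300 = 700. Balances: travel=700, savings=700, investment=700
Event 3 (withdraw 100 from investment): investment: 700 - 100 = 600. Balances: travel=700, savings=700, investment=600
Event 4 (deposit 50 to travel): travel: 700 + 50 = 750. Balances: travel=750, savings=700, investment=600
Event 5 (withdraw 150 from investment): investment: 600 - 150 = 450. Balances: travel=750, savings=700, investment=450
Event 6 (withdraw 250 from savings): savings: 700 - 250 = 450. Balances: travel=750, savings=450, investment=450
Event 7 (deposit 50 to travel): travel: 750 + 50 = 800. Balances: travel=800, savings=450, investment=450

Final balance of investment: 450

Answer: 450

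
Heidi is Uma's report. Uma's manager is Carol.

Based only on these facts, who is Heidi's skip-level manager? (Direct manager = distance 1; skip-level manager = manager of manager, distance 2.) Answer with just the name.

Answer: Carol

Derivation:
Reconstructing the manager chain from the given facts:
  Carol -> Uma -> Heidi
(each arrow means 'manager of the next')
Positions in the chain (0 = top):
  position of Carol: 0
  position of Uma: 1
  position of Heidi: 2

Heidi is at position 2; the skip-level manager is 2 steps up the chain, i.e. position 0: Carol.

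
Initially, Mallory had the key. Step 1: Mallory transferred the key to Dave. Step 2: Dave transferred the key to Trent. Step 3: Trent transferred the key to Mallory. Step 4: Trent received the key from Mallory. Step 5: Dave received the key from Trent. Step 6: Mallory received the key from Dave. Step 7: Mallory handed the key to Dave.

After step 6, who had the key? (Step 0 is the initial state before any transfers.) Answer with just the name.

Tracking the key holder through step 6:
After step 0 (start): Mallory
After step 1: Dave
After step 2: Trent
After step 3: Mallory
After step 4: Trent
After step 5: Dave
After step 6: Mallory

At step 6, the holder is Mallory.

Answer: Mallory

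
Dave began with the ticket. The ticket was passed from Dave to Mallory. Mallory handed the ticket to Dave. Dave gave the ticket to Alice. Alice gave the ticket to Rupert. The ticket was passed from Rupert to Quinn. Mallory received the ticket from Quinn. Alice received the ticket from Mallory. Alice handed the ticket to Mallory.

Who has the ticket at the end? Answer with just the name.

Tracking the ticket through each event:
Start: Dave has the ticket.
After event 1: Mallory has the ticket.
After event 2: Dave has the ticket.
After event 3: Alice has the ticket.
After event 4: Rupert has the ticket.
After event 5: Quinn has the ticket.
After event 6: Mallory has the ticket.
After event 7: Alice has the ticket.
After event 8: Mallory has the ticket.

Answer: Mallory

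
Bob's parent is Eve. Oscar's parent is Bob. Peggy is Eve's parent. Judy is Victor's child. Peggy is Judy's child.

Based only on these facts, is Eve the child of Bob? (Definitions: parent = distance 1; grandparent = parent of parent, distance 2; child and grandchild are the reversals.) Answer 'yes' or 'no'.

Answer: no

Derivation:
Reconstructing the parent chain from the given facts:
  Victor -> Judy -> Peggy -> Eve -> Bob -> Oscar
(each arrow means 'parent of the next')
Positions in the chain (0 = top):
  position of Victor: 0
  position of Judy: 1
  position of Peggy: 2
  position of Eve: 3
  position of Bob: 4
  position of Oscar: 5

Eve is at position 3, Bob is at position 4; signed distance (j - i) = 1.
'child' requires j - i = -1. Actual distance is 1, so the relation does NOT hold.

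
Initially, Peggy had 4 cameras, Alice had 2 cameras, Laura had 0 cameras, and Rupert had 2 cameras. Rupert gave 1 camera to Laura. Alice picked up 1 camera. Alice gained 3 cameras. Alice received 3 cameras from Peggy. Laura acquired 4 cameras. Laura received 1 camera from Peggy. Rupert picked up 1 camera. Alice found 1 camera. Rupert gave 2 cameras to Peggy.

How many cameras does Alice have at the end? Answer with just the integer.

Answer: 10

Derivation:
Tracking counts step by step:
Start: Peggy=4, Alice=2, Laura=0, Rupert=2
Event 1 (Rupert -> Laura, 1): Rupert: 2 -> 1, Laura: 0 -> 1. State: Peggy=4, Alice=2, Laura=1, Rupert=1
Event 2 (Alice +1): Alice: 2 -> 3. State: Peggy=4, Alice=3, Laura=1, Rupert=1
Event 3 (Alice +3): Alice: 3 -> 6. State: Peggy=4, Alice=6, Laura=1, Rupert=1
Event 4 (Peggy -> Alice, 3): Peggy: 4 -> 1, Alice: 6 -> 9. State: Peggy=1, Alice=9, Laura=1, Rupert=1
Event 5 (Laura +4): Laura: 1 -> 5. State: Peggy=1, Alice=9, Laura=5, Rupert=1
Event 6 (Peggy -> Laura, 1): Peggy: 1 -> 0, Laura: 5 -> 6. State: Peggy=0, Alice=9, Laura=6, Rupert=1
Event 7 (Rupert +1): Rupert: 1 -> 2. State: Peggy=0, Alice=9, Laura=6, Rupert=2
Event 8 (Alice +1): Alice: 9 -> 10. State: Peggy=0, Alice=10, Laura=6, Rupert=2
Event 9 (Rupert -> Peggy, 2): Rupert: 2 -> 0, Peggy: 0 -> 2. State: Peggy=2, Alice=10, Laura=6, Rupert=0

Alice's final count: 10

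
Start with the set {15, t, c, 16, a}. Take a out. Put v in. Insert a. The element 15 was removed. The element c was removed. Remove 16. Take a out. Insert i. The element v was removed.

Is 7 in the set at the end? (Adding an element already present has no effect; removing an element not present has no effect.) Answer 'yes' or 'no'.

Tracking the set through each operation:
Start: {15, 16, a, c, t}
Event 1 (remove a): removed. Set: {15, 16, c, t}
Event 2 (add v): added. Set: {15, 16, c, t, v}
Event 3 (add a): added. Set: {15, 16, a, c, t, v}
Event 4 (remove 15): removed. Set: {16, a, c, t, v}
Event 5 (remove c): removed. Set: {16, a, t, v}
Event 6 (remove 16): removed. Set: {a, t, v}
Event 7 (remove a): removed. Set: {t, v}
Event 8 (add i): added. Set: {i, t, v}
Event 9 (remove v): removed. Set: {i, t}

Final set: {i, t} (size 2)
7 is NOT in the final set.

Answer: no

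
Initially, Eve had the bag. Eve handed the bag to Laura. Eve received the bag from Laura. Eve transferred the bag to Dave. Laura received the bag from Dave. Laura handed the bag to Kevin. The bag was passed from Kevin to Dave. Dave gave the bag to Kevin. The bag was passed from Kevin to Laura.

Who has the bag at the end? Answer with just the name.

Answer: Laura

Derivation:
Tracking the bag through each event:
Start: Eve has the bag.
After event 1: Laura has the bag.
After event 2: Eve has the bag.
After event 3: Dave has the bag.
After event 4: Laura has the bag.
After event 5: Kevin has the bag.
After event 6: Dave has the bag.
After event 7: Kevin has the bag.
After event 8: Laura has the bag.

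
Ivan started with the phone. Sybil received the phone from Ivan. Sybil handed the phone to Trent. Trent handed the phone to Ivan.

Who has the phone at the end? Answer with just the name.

Answer: Ivan

Derivation:
Tracking the phone through each event:
Start: Ivan has the phone.
After event 1: Sybil has the phone.
After event 2: Trent has the phone.
After event 3: Ivan has the phone.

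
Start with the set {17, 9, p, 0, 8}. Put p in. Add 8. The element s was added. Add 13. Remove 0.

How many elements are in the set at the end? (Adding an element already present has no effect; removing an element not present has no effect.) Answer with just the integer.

Tracking the set through each operation:
Start: {0, 17, 8, 9, p}
Event 1 (add p): already present, no change. Set: {0, 17, 8, 9, p}
Event 2 (add 8): already present, no change. Set: {0, 17, 8, 9, p}
Event 3 (add s): added. Set: {0, 17, 8, 9, p, s}
Event 4 (add 13): added. Set: {0, 13, 17, 8, 9, p, s}
Event 5 (remove 0): removed. Set: {13, 17, 8, 9, p, s}

Final set: {13, 17, 8, 9, p, s} (size 6)

Answer: 6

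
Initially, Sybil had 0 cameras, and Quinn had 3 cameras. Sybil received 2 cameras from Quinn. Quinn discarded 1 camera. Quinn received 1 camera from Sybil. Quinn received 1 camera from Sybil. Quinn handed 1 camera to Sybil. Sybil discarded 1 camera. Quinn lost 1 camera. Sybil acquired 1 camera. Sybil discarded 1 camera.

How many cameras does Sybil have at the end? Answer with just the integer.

Answer: 0

Derivation:
Tracking counts step by step:
Start: Sybil=0, Quinn=3
Event 1 (Quinn -> Sybil, 2): Quinn: 3 -> 1, Sybil: 0 -> 2. State: Sybil=2, Quinn=1
Event 2 (Quinn -1): Quinn: 1 -> 0. State: Sybil=2, Quinn=0
Event 3 (Sybil -> Quinn, 1): Sybil: 2 -> 1, Quinn: 0 -> 1. State: Sybil=1, Quinn=1
Event 4 (Sybil -> Quinn, 1): Sybil: 1 -> 0, Quinn: 1 -> 2. State: Sybil=0, Quinn=2
Event 5 (Quinn -> Sybil, 1): Quinn: 2 -> 1, Sybil: 0 -> 1. State: Sybil=1, Quinn=1
Event 6 (Sybil -1): Sybil: 1 -> 0. State: Sybil=0, Quinn=1
Event 7 (Quinn -1): Quinn: 1 -> 0. State: Sybil=0, Quinn=0
Event 8 (Sybil +1): Sybil: 0 -> 1. State: Sybil=1, Quinn=0
Event 9 (Sybil -1): Sybil: 1 -> 0. State: Sybil=0, Quinn=0

Sybil's final count: 0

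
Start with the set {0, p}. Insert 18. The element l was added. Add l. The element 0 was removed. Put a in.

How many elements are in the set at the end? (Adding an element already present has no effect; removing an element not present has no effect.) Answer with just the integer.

Answer: 4

Derivation:
Tracking the set through each operation:
Start: {0, p}
Event 1 (add 18): added. Set: {0, 18, p}
Event 2 (add l): added. Set: {0, 18, l, p}
Event 3 (add l): already present, no change. Set: {0, 18, l, p}
Event 4 (remove 0): removed. Set: {18, l, p}
Event 5 (add a): added. Set: {18, a, l, p}

Final set: {18, a, l, p} (size 4)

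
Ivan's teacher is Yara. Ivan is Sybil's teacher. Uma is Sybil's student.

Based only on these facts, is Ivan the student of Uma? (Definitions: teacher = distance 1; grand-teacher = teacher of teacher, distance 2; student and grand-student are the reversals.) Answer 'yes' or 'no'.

Answer: no

Derivation:
Reconstructing the teacher chain from the given facts:
  Yara -> Ivan -> Sybil -> Uma
(each arrow means 'teacher of the next')
Positions in the chain (0 = top):
  position of Yara: 0
  position of Ivan: 1
  position of Sybil: 2
  position of Uma: 3

Ivan is at position 1, Uma is at position 3; signed distance (j - i) = 2.
'student' requires j - i = -1. Actual distance is 2, so the relation does NOT hold.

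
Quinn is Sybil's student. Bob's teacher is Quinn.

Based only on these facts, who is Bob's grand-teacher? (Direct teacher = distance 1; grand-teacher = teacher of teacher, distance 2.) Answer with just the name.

Reconstructing the teacher chain from the given facts:
  Sybil -> Quinn -> Bob
(each arrow means 'teacher of the next')
Positions in the chain (0 = top):
  position of Sybil: 0
  position of Quinn: 1
  position of Bob: 2

Bob is at position 2; the grand-teacher is 2 steps up the chain, i.e. position 0: Sybil.

Answer: Sybil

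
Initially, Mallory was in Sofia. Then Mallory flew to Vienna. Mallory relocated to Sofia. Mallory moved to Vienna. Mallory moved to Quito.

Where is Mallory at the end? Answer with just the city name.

Answer: Quito

Derivation:
Tracking Mallory's location:
Start: Mallory is in Sofia.
After move 1: Sofia -> Vienna. Mallory is in Vienna.
After move 2: Vienna -> Sofia. Mallory is in Sofia.
After move 3: Sofia -> Vienna. Mallory is in Vienna.
After move 4: Vienna -> Quito. Mallory is in Quito.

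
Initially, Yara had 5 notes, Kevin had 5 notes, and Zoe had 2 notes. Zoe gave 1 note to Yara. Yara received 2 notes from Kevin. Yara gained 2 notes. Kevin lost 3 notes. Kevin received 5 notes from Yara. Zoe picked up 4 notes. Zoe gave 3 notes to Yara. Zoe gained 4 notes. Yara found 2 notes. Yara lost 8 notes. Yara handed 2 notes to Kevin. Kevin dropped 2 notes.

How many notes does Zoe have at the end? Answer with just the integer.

Answer: 6

Derivation:
Tracking counts step by step:
Start: Yara=5, Kevin=5, Zoe=2
Event 1 (Zoe -> Yara, 1): Zoe: 2 -> 1, Yara: 5 -> 6. State: Yara=6, Kevin=5, Zoe=1
Event 2 (Kevin -> Yara, 2): Kevin: 5 -> 3, Yara: 6 -> 8. State: Yara=8, Kevin=3, Zoe=1
Event 3 (Yara +2): Yara: 8 -> 10. State: Yara=10, Kevin=3, Zoe=1
Event 4 (Kevin -3): Kevin: 3 -> 0. State: Yara=10, Kevin=0, Zoe=1
Event 5 (Yara -> Kevin, 5): Yara: 10 -> 5, Kevin: 0 -> 5. State: Yara=5, Kevin=5, Zoe=1
Event 6 (Zoe +4): Zoe: 1 -> 5. State: Yara=5, Kevin=5, Zoe=5
Event 7 (Zoe -> Yara, 3): Zoe: 5 -> 2, Yara: 5 -> 8. State: Yara=8, Kevin=5, Zoe=2
Event 8 (Zoe +4): Zoe: 2 -> 6. State: Yara=8, Kevin=5, Zoe=6
Event 9 (Yara +2): Yara: 8 -> 10. State: Yara=10, Kevin=5, Zoe=6
Event 10 (Yara -8): Yara: 10 -> 2. State: Yara=2, Kevin=5, Zoe=6
Event 11 (Yara -> Kevin, 2): Yara: 2 -> 0, Kevin: 5 -> 7. State: Yara=0, Kevin=7, Zoe=6
Event 12 (Kevin -2): Kevin: 7 -> 5. State: Yara=0, Kevin=5, Zoe=6

Zoe's final count: 6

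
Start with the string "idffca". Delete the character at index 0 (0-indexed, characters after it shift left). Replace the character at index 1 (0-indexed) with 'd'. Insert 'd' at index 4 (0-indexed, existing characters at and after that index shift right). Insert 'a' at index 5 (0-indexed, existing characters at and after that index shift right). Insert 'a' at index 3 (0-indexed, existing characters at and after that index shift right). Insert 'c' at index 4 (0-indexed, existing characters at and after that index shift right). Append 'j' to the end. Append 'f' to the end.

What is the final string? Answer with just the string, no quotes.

Answer: ddfaccdaajf

Derivation:
Applying each edit step by step:
Start: "idffca"
Op 1 (delete idx 0 = 'i'): "idffca" -> "dffca"
Op 2 (replace idx 1: 'f' -> 'd'): "dffca" -> "ddfca"
Op 3 (insert 'd' at idx 4): "ddfca" -> "ddfcda"
Op 4 (insert 'a' at idx 5): "ddfcda" -> "ddfcdaa"
Op 5 (insert 'a' at idx 3): "ddfcdaa" -> "ddfacdaa"
Op 6 (insert 'c' at idx 4): "ddfacdaa" -> "ddfaccdaa"
Op 7 (append 'j'): "ddfaccdaa" -> "ddfaccdaaj"
Op 8 (append 'f'): "ddfaccdaaj" -> "ddfaccdaajf"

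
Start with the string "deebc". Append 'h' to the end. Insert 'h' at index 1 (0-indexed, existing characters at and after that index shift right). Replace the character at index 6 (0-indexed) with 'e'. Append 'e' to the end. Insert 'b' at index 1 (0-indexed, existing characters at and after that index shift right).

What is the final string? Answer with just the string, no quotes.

Answer: dbheebcee

Derivation:
Applying each edit step by step:
Start: "deebc"
Op 1 (append 'h'): "deebc" -> "deebch"
Op 2 (insert 'h' at idx 1): "deebch" -> "dheebch"
Op 3 (replace idx 6: 'h' -> 'e'): "dheebch" -> "dheebce"
Op 4 (append 'e'): "dheebce" -> "dheebcee"
Op 5 (insert 'b' at idx 1): "dheebcee" -> "dbheebcee"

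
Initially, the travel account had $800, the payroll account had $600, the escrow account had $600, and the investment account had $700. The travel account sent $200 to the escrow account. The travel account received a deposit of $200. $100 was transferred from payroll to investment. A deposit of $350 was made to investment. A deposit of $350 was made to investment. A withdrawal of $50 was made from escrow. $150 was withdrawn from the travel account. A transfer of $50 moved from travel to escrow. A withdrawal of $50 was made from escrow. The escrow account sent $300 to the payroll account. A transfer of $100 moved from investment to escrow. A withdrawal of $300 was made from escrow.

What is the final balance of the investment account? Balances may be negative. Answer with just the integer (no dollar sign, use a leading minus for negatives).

Tracking account balances step by step:
Start: travel=800, payroll=600, escrow=600, investment=700
Event 1 (transfer 200 travel -> escrow): travel: 800 - 200 = 600, escrow: 600 + 200 = 800. Balances: travel=600, payroll=600, escrow=800, investment=700
Event 2 (deposit 200 to travel): travel: 600 + 200 = 800. Balances: travel=800, payroll=600, escrow=800, investment=700
Event 3 (transfer 100 payroll -> investment): payroll: 600 - 100 = 500, investment: 700 + 100 = 800. Balances: travel=800, payroll=500, escrow=800, investment=800
Event 4 (deposit 350 to investment): investment: 800 + 350 = 1150. Balances: travel=800, payroll=500, escrow=800, investment=1150
Event 5 (deposit 350 to investment): investment: 1150 + 350 = 1500. Balances: travel=800, payroll=500, escrow=800, investment=1500
Event 6 (withdraw 50 from escrow): escrow: 800 - 50 = 750. Balances: travel=800, payroll=500, escrow=750, investment=1500
Event 7 (withdraw 150 from travel): travel: 800 - 150 = 650. Balances: travel=650, payroll=500, escrow=750, investment=1500
Event 8 (transfer 50 travel -> escrow): travel: 650 - 50 = 600, escrow: 750 + 50 = 800. Balances: travel=600, payroll=500, escrow=800, investment=1500
Event 9 (withdraw 50 from escrow): escrow: 800 - 50 = 750. Balances: travel=600, payroll=500, escrow=750, investment=1500
Event 10 (transfer 300 escrow -> payroll): escrow: 750 - 300 = 450, payroll: 500 + 300 = 800. Balances: travel=600, payroll=800, escrow=450, investment=1500
Event 11 (transfer 100 investment -> escrow): investment: 1500 - 100 = 1400, escrow: 450 + 100 = 550. Balances: travel=600, payroll=800, escrow=550, investment=1400
Event 12 (withdraw 300 from escrow): escrow: 550 - 300 = 250. Balances: travel=600, payroll=800, escrow=250, investment=1400

Final balance of investment: 1400

Answer: 1400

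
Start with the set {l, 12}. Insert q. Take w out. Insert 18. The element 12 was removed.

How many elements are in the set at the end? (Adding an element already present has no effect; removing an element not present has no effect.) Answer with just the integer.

Answer: 3

Derivation:
Tracking the set through each operation:
Start: {12, l}
Event 1 (add q): added. Set: {12, l, q}
Event 2 (remove w): not present, no change. Set: {12, l, q}
Event 3 (add 18): added. Set: {12, 18, l, q}
Event 4 (remove 12): removed. Set: {18, l, q}

Final set: {18, l, q} (size 3)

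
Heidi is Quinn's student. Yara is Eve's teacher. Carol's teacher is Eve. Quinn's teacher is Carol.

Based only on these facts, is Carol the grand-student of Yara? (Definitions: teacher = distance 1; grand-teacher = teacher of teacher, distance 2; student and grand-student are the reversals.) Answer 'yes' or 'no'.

Answer: yes

Derivation:
Reconstructing the teacher chain from the given facts:
  Yara -> Eve -> Carol -> Quinn -> Heidi
(each arrow means 'teacher of the next')
Positions in the chain (0 = top):
  position of Yara: 0
  position of Eve: 1
  position of Carol: 2
  position of Quinn: 3
  position of Heidi: 4

Carol is at position 2, Yara is at position 0; signed distance (j - i) = -2.
'grand-student' requires j - i = -2. Actual distance is -2, so the relation HOLDS.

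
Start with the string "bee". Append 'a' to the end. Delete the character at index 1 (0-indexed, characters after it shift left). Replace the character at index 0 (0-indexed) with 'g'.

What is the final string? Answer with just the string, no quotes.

Answer: gea

Derivation:
Applying each edit step by step:
Start: "bee"
Op 1 (append 'a'): "bee" -> "beea"
Op 2 (delete idx 1 = 'e'): "beea" -> "bea"
Op 3 (replace idx 0: 'b' -> 'g'): "bea" -> "gea"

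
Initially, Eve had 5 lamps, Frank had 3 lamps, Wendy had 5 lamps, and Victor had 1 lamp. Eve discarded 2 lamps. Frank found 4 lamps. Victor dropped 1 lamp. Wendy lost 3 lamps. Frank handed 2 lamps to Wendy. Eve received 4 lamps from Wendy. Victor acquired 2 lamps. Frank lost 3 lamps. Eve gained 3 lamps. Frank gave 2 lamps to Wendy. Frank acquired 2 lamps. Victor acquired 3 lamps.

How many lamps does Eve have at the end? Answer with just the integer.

Answer: 10

Derivation:
Tracking counts step by step:
Start: Eve=5, Frank=3, Wendy=5, Victor=1
Event 1 (Eve -2): Eve: 5 -> 3. State: Eve=3, Frank=3, Wendy=5, Victor=1
Event 2 (Frank +4): Frank: 3 -> 7. State: Eve=3, Frank=7, Wendy=5, Victor=1
Event 3 (Victor -1): Victor: 1 -> 0. State: Eve=3, Frank=7, Wendy=5, Victor=0
Event 4 (Wendy -3): Wendy: 5 -> 2. State: Eve=3, Frank=7, Wendy=2, Victor=0
Event 5 (Frank -> Wendy, 2): Frank: 7 -> 5, Wendy: 2 -> 4. State: Eve=3, Frank=5, Wendy=4, Victor=0
Event 6 (Wendy -> Eve, 4): Wendy: 4 -> 0, Eve: 3 -> 7. State: Eve=7, Frank=5, Wendy=0, Victor=0
Event 7 (Victor +2): Victor: 0 -> 2. State: Eve=7, Frank=5, Wendy=0, Victor=2
Event 8 (Frank -3): Frank: 5 -> 2. State: Eve=7, Frank=2, Wendy=0, Victor=2
Event 9 (Eve +3): Eve: 7 -> 10. State: Eve=10, Frank=2, Wendy=0, Victor=2
Event 10 (Frank -> Wendy, 2): Frank: 2 -> 0, Wendy: 0 -> 2. State: Eve=10, Frank=0, Wendy=2, Victor=2
Event 11 (Frank +2): Frank: 0 -> 2. State: Eve=10, Frank=2, Wendy=2, Victor=2
Event 12 (Victor +3): Victor: 2 -> 5. State: Eve=10, Frank=2, Wendy=2, Victor=5

Eve's final count: 10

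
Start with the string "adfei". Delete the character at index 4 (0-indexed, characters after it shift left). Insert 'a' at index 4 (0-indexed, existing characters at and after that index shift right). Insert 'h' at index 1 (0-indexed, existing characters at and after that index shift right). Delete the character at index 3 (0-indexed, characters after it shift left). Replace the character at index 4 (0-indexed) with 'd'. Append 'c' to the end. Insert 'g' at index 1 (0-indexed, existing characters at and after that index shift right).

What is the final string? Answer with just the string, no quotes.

Applying each edit step by step:
Start: "adfei"
Op 1 (delete idx 4 = 'i'): "adfei" -> "adfe"
Op 2 (insert 'a' at idx 4): "adfe" -> "adfea"
Op 3 (insert 'h' at idx 1): "adfea" -> "ahdfea"
Op 4 (delete idx 3 = 'f'): "ahdfea" -> "ahdea"
Op 5 (replace idx 4: 'a' -> 'd'): "ahdea" -> "ahded"
Op 6 (append 'c'): "ahded" -> "ahdedc"
Op 7 (insert 'g' at idx 1): "ahdedc" -> "aghdedc"

Answer: aghdedc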